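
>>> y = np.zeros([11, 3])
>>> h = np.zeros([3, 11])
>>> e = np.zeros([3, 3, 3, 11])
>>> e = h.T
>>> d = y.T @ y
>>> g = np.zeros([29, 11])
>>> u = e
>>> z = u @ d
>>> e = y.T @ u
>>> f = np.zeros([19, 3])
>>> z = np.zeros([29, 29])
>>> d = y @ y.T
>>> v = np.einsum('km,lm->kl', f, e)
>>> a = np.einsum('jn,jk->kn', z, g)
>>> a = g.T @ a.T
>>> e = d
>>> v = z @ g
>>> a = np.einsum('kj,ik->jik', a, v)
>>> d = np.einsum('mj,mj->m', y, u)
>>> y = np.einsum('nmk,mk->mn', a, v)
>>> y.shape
(29, 11)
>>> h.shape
(3, 11)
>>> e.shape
(11, 11)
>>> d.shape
(11,)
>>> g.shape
(29, 11)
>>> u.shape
(11, 3)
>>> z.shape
(29, 29)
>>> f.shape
(19, 3)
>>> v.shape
(29, 11)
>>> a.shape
(11, 29, 11)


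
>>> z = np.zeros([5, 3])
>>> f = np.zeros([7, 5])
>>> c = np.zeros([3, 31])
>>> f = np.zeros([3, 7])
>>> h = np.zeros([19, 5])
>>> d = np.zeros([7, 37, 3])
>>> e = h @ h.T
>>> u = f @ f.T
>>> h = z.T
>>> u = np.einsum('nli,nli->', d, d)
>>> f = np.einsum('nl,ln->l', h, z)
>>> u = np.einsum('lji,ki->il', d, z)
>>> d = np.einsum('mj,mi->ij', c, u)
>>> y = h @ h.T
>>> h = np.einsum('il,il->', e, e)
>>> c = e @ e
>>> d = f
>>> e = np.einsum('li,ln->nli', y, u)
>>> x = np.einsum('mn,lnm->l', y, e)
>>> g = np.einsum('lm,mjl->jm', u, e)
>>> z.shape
(5, 3)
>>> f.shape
(5,)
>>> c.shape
(19, 19)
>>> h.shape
()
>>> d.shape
(5,)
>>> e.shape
(7, 3, 3)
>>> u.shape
(3, 7)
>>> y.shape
(3, 3)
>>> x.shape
(7,)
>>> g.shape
(3, 7)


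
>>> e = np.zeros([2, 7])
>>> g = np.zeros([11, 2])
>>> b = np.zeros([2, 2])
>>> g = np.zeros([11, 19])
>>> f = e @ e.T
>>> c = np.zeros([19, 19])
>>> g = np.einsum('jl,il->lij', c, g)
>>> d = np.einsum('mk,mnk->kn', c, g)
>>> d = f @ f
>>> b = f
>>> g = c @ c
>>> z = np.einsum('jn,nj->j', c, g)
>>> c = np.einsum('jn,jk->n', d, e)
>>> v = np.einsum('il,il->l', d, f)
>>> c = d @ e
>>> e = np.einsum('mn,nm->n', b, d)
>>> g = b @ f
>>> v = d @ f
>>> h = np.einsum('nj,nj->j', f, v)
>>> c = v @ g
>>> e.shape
(2,)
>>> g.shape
(2, 2)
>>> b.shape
(2, 2)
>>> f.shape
(2, 2)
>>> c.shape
(2, 2)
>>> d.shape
(2, 2)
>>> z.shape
(19,)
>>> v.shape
(2, 2)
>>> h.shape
(2,)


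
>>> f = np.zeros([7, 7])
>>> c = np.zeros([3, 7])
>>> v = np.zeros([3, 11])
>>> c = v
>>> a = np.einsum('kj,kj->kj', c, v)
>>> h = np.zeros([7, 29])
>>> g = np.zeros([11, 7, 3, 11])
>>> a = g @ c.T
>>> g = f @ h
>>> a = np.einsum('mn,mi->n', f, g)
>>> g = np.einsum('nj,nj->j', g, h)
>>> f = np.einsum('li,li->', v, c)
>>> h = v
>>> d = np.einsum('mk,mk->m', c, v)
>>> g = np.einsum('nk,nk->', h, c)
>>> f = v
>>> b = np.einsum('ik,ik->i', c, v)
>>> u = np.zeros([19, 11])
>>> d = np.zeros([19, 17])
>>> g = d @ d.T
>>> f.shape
(3, 11)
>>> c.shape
(3, 11)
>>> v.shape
(3, 11)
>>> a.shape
(7,)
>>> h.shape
(3, 11)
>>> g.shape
(19, 19)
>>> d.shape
(19, 17)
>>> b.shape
(3,)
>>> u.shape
(19, 11)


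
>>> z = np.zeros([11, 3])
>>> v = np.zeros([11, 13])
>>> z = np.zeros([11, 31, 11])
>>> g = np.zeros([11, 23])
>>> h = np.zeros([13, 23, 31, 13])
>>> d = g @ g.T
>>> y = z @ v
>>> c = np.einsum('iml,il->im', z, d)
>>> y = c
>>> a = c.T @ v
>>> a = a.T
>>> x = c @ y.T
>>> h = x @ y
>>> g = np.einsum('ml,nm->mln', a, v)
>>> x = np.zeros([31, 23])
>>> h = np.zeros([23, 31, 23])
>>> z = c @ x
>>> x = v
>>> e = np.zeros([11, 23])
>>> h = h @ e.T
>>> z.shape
(11, 23)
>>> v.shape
(11, 13)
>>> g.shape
(13, 31, 11)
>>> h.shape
(23, 31, 11)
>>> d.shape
(11, 11)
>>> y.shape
(11, 31)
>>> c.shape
(11, 31)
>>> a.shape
(13, 31)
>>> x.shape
(11, 13)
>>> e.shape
(11, 23)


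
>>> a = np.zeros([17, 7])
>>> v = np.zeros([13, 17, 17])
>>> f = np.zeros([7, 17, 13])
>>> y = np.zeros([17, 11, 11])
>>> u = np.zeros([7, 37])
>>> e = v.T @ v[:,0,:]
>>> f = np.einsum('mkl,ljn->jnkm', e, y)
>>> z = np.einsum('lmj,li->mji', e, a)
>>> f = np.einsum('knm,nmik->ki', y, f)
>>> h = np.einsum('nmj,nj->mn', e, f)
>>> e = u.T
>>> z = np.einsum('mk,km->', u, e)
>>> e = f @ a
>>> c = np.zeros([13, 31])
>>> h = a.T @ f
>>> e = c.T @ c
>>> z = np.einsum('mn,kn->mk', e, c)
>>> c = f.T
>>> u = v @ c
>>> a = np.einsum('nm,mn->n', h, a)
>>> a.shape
(7,)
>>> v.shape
(13, 17, 17)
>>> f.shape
(17, 17)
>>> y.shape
(17, 11, 11)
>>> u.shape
(13, 17, 17)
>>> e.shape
(31, 31)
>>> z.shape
(31, 13)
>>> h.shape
(7, 17)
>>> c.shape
(17, 17)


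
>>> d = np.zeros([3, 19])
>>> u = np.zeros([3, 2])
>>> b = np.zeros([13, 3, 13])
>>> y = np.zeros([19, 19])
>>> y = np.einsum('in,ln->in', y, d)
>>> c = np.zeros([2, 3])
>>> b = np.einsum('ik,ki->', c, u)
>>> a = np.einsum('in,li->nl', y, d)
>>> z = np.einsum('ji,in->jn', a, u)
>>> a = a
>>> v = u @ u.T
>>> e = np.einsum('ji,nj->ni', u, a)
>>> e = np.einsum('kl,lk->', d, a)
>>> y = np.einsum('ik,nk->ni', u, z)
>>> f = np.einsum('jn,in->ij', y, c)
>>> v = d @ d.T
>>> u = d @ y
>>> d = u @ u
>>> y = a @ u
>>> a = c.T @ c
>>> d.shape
(3, 3)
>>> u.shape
(3, 3)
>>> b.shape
()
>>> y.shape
(19, 3)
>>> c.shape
(2, 3)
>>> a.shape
(3, 3)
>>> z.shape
(19, 2)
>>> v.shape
(3, 3)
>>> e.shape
()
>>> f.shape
(2, 19)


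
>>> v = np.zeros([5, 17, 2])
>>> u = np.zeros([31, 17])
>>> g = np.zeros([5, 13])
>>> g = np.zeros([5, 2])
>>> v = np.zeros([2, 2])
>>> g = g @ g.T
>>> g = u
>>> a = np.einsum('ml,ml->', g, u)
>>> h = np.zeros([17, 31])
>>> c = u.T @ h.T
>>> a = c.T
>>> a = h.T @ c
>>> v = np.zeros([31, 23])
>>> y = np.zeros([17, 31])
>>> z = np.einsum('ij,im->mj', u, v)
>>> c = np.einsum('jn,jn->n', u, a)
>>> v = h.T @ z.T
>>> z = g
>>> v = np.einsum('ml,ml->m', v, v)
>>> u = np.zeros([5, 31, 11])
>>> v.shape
(31,)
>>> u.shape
(5, 31, 11)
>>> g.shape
(31, 17)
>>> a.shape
(31, 17)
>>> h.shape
(17, 31)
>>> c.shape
(17,)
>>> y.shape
(17, 31)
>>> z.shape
(31, 17)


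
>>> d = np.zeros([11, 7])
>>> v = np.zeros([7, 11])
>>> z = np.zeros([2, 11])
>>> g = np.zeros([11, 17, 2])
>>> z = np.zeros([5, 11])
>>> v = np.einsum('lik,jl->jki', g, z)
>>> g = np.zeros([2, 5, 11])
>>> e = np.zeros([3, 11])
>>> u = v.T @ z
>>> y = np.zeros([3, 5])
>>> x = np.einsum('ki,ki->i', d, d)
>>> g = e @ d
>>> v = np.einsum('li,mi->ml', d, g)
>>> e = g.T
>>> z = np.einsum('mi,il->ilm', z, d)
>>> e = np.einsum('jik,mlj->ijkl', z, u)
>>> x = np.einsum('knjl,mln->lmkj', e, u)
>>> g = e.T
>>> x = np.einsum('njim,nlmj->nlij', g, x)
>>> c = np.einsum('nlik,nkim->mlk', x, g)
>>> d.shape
(11, 7)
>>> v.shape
(3, 11)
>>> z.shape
(11, 7, 5)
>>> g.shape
(2, 5, 11, 7)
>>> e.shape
(7, 11, 5, 2)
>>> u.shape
(17, 2, 11)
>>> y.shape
(3, 5)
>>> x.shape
(2, 17, 11, 5)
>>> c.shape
(7, 17, 5)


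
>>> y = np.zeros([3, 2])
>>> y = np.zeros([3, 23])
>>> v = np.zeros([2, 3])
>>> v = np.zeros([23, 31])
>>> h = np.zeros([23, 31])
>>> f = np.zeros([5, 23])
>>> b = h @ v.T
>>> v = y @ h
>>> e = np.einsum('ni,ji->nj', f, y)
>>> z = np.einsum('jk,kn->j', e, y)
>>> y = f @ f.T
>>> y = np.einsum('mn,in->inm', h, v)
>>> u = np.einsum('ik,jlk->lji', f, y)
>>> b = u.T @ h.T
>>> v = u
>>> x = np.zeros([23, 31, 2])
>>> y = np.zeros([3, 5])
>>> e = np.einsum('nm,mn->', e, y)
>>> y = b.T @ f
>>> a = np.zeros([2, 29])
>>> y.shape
(23, 3, 23)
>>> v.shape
(31, 3, 5)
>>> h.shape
(23, 31)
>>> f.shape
(5, 23)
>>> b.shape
(5, 3, 23)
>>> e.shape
()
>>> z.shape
(5,)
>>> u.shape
(31, 3, 5)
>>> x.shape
(23, 31, 2)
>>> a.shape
(2, 29)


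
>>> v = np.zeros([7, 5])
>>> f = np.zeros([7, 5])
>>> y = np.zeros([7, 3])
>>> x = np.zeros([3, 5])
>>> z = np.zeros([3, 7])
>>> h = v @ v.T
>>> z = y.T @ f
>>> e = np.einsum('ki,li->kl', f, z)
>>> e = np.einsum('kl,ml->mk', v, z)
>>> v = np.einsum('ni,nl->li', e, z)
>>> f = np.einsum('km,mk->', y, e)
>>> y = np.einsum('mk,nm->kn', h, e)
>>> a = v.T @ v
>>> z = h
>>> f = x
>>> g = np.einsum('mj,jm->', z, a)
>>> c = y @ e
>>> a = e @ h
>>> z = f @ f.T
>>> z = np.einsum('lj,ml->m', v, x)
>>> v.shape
(5, 7)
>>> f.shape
(3, 5)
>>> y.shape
(7, 3)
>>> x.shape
(3, 5)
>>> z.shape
(3,)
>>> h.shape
(7, 7)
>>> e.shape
(3, 7)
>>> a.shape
(3, 7)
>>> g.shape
()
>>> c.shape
(7, 7)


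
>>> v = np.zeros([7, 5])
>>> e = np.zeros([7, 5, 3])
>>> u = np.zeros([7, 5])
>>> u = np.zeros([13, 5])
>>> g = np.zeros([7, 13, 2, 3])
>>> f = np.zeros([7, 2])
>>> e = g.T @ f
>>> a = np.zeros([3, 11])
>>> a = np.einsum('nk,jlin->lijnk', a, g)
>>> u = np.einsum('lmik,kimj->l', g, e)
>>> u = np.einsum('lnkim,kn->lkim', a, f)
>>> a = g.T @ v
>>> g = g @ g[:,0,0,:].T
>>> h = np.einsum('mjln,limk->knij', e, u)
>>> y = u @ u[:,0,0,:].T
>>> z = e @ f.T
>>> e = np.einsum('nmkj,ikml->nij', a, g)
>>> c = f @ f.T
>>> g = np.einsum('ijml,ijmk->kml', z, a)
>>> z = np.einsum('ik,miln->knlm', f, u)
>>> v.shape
(7, 5)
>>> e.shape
(3, 7, 5)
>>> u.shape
(13, 7, 3, 11)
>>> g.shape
(5, 13, 7)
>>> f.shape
(7, 2)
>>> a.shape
(3, 2, 13, 5)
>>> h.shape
(11, 2, 7, 2)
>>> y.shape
(13, 7, 3, 13)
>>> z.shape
(2, 11, 3, 13)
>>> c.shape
(7, 7)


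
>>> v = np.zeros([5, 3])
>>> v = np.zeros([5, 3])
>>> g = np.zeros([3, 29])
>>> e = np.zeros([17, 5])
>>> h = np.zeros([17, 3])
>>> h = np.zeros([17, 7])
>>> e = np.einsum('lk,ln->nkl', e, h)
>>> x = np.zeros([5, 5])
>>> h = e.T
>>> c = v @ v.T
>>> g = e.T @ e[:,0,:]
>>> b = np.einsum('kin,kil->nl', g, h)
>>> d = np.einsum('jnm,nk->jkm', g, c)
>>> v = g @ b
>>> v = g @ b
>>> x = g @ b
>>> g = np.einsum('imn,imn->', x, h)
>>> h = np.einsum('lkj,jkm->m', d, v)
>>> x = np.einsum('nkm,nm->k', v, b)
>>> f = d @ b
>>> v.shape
(17, 5, 7)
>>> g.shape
()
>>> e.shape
(7, 5, 17)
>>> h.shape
(7,)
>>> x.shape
(5,)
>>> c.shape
(5, 5)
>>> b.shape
(17, 7)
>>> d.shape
(17, 5, 17)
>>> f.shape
(17, 5, 7)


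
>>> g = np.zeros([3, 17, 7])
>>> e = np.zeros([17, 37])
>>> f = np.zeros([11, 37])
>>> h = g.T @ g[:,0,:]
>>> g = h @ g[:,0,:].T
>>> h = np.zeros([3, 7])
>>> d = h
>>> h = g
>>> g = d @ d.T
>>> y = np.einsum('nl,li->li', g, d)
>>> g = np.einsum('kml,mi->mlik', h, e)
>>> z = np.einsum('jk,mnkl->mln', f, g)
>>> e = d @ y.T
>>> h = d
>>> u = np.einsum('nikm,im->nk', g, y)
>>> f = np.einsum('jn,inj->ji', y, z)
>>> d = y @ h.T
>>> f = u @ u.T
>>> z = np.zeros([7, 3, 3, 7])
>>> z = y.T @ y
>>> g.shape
(17, 3, 37, 7)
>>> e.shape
(3, 3)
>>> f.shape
(17, 17)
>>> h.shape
(3, 7)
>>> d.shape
(3, 3)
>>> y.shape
(3, 7)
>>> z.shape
(7, 7)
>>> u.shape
(17, 37)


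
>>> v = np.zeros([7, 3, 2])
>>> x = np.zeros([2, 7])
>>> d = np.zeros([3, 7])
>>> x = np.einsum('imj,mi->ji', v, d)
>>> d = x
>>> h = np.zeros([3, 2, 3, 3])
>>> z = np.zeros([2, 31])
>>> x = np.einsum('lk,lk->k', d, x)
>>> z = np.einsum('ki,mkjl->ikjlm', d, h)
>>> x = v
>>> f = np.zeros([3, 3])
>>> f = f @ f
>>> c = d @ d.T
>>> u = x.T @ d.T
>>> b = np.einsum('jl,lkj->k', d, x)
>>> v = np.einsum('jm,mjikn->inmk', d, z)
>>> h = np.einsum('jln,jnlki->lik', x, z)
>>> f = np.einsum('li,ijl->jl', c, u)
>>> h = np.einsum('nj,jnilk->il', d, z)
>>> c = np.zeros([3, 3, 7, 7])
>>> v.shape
(3, 3, 7, 3)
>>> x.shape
(7, 3, 2)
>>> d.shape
(2, 7)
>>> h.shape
(3, 3)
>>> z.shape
(7, 2, 3, 3, 3)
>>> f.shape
(3, 2)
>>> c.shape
(3, 3, 7, 7)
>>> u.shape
(2, 3, 2)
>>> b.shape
(3,)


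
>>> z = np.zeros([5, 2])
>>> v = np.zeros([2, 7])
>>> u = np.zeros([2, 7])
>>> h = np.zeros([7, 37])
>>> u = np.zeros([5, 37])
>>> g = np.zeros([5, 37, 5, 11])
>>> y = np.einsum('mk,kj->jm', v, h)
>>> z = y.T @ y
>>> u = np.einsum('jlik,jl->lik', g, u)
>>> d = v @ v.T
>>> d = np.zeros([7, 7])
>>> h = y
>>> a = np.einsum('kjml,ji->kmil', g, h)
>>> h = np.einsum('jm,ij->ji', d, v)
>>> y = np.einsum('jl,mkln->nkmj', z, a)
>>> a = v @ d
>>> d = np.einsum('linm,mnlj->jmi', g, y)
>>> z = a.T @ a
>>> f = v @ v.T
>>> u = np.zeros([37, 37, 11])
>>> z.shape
(7, 7)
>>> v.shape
(2, 7)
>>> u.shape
(37, 37, 11)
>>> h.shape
(7, 2)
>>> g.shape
(5, 37, 5, 11)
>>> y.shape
(11, 5, 5, 2)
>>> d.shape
(2, 11, 37)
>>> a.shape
(2, 7)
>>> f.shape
(2, 2)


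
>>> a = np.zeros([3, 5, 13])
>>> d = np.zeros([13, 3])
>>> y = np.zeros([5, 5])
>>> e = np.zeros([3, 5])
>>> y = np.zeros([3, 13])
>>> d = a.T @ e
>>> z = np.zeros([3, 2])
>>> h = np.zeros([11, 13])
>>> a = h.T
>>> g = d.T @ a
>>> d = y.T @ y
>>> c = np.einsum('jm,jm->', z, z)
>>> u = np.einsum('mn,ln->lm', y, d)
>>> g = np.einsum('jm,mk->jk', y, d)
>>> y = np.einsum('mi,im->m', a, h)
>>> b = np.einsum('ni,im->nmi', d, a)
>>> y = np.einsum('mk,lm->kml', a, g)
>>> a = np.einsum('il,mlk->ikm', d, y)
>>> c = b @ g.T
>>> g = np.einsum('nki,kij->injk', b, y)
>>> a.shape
(13, 3, 11)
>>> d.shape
(13, 13)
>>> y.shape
(11, 13, 3)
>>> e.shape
(3, 5)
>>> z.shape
(3, 2)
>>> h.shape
(11, 13)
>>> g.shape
(13, 13, 3, 11)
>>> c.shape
(13, 11, 3)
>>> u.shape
(13, 3)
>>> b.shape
(13, 11, 13)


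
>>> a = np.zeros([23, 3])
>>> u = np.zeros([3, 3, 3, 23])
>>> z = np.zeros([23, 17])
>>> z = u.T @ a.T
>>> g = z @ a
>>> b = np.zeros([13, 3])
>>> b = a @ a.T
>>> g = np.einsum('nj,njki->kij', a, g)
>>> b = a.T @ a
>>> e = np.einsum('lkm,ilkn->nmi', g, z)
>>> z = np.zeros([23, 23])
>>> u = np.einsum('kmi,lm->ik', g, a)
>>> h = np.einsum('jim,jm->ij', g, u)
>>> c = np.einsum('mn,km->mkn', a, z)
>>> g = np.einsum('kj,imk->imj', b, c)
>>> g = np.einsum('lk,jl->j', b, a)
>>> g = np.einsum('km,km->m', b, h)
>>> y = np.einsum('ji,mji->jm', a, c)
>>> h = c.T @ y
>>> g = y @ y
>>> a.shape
(23, 3)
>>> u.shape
(3, 3)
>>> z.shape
(23, 23)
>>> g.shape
(23, 23)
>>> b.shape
(3, 3)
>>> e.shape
(23, 3, 23)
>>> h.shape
(3, 23, 23)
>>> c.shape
(23, 23, 3)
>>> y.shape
(23, 23)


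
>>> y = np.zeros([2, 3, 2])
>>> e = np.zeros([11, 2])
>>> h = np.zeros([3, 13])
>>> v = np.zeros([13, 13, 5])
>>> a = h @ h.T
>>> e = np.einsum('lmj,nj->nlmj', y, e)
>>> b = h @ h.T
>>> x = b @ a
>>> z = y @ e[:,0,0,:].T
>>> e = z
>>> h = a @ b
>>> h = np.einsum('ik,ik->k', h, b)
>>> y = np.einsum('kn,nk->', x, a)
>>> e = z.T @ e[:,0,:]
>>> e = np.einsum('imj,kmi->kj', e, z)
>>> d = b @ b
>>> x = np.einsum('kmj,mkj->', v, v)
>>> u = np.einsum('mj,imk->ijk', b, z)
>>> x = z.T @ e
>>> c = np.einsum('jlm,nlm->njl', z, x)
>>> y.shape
()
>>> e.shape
(2, 11)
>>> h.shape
(3,)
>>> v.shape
(13, 13, 5)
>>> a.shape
(3, 3)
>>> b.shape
(3, 3)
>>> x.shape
(11, 3, 11)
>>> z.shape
(2, 3, 11)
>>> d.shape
(3, 3)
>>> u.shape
(2, 3, 11)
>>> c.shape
(11, 2, 3)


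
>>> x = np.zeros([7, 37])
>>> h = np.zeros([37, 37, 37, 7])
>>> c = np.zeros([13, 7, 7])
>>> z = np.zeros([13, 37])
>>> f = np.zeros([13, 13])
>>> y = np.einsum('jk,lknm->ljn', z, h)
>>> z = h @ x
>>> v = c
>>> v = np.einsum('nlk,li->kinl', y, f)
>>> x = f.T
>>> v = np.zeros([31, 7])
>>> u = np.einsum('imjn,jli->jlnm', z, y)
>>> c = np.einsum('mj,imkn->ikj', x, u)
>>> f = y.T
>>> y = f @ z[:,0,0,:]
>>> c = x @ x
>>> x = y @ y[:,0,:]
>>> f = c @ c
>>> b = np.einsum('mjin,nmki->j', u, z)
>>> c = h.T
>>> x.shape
(37, 13, 37)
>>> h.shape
(37, 37, 37, 7)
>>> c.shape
(7, 37, 37, 37)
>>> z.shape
(37, 37, 37, 37)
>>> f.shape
(13, 13)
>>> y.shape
(37, 13, 37)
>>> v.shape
(31, 7)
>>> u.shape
(37, 13, 37, 37)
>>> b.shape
(13,)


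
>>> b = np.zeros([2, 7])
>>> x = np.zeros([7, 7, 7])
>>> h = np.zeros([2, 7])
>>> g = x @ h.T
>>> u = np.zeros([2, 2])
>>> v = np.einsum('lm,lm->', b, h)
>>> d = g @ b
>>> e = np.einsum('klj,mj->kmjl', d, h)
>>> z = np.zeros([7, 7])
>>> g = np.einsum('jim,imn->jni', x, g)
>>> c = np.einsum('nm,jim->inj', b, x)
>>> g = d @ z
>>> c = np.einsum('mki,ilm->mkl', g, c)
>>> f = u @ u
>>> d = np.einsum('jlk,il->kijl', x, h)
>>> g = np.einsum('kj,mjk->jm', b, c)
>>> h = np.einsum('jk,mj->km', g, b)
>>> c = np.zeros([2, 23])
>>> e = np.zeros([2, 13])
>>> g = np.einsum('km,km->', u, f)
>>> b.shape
(2, 7)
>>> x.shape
(7, 7, 7)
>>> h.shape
(7, 2)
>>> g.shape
()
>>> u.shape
(2, 2)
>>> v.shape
()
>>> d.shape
(7, 2, 7, 7)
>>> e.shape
(2, 13)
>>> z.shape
(7, 7)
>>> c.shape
(2, 23)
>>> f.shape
(2, 2)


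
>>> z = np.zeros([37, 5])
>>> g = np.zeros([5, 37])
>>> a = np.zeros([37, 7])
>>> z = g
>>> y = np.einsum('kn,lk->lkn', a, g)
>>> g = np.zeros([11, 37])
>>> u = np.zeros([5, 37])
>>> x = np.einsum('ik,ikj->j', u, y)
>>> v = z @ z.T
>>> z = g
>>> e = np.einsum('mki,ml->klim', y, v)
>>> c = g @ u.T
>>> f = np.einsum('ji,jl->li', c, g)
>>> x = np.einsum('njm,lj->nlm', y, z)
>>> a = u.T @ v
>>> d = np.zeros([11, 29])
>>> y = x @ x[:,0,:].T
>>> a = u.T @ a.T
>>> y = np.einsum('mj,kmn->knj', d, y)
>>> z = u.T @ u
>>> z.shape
(37, 37)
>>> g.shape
(11, 37)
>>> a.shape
(37, 37)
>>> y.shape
(5, 5, 29)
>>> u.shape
(5, 37)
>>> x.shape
(5, 11, 7)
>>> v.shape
(5, 5)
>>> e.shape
(37, 5, 7, 5)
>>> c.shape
(11, 5)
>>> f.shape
(37, 5)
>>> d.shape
(11, 29)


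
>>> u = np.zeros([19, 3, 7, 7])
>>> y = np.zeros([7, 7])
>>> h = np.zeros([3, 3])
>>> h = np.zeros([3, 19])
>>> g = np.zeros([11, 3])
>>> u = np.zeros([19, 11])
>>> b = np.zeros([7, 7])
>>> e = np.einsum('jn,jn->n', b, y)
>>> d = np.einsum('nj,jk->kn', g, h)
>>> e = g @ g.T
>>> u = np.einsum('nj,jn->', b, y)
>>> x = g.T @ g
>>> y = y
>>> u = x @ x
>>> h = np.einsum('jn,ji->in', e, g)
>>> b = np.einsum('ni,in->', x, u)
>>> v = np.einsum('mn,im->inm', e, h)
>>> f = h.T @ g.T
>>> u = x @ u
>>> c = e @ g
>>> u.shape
(3, 3)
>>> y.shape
(7, 7)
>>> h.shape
(3, 11)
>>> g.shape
(11, 3)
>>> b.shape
()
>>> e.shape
(11, 11)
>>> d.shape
(19, 11)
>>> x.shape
(3, 3)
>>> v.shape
(3, 11, 11)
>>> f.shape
(11, 11)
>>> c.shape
(11, 3)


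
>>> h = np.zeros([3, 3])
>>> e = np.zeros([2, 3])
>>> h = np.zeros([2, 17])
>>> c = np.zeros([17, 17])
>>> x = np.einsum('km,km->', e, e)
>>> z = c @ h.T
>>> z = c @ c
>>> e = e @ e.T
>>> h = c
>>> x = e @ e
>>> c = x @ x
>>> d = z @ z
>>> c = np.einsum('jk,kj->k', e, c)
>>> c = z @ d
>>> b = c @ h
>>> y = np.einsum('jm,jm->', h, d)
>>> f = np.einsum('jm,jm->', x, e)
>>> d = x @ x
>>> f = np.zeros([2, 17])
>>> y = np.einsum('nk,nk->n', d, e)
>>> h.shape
(17, 17)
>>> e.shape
(2, 2)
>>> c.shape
(17, 17)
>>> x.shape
(2, 2)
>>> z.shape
(17, 17)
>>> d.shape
(2, 2)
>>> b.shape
(17, 17)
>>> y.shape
(2,)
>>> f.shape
(2, 17)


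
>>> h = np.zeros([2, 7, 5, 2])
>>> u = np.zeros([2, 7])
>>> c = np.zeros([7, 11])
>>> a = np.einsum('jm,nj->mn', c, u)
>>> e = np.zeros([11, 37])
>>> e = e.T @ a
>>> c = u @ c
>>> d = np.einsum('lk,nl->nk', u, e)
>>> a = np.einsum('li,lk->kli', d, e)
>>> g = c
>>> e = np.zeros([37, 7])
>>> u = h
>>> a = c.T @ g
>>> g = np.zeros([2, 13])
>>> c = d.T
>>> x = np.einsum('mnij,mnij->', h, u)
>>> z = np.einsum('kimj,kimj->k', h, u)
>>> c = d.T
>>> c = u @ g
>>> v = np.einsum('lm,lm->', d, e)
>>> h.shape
(2, 7, 5, 2)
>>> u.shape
(2, 7, 5, 2)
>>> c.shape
(2, 7, 5, 13)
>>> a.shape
(11, 11)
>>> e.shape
(37, 7)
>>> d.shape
(37, 7)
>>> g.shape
(2, 13)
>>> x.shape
()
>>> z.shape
(2,)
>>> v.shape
()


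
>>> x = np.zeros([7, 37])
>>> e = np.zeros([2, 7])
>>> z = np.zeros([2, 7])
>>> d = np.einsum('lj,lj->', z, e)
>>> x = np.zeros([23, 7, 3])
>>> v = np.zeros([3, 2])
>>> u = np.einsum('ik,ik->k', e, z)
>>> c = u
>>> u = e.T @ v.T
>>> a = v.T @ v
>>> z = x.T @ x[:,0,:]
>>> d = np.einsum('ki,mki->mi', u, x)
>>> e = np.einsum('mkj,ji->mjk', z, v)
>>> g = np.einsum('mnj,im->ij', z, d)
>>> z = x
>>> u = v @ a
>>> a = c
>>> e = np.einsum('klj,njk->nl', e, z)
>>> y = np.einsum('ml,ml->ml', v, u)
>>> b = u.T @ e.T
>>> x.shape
(23, 7, 3)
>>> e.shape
(23, 3)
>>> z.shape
(23, 7, 3)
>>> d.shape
(23, 3)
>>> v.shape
(3, 2)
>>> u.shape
(3, 2)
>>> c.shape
(7,)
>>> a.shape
(7,)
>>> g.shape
(23, 3)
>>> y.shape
(3, 2)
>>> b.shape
(2, 23)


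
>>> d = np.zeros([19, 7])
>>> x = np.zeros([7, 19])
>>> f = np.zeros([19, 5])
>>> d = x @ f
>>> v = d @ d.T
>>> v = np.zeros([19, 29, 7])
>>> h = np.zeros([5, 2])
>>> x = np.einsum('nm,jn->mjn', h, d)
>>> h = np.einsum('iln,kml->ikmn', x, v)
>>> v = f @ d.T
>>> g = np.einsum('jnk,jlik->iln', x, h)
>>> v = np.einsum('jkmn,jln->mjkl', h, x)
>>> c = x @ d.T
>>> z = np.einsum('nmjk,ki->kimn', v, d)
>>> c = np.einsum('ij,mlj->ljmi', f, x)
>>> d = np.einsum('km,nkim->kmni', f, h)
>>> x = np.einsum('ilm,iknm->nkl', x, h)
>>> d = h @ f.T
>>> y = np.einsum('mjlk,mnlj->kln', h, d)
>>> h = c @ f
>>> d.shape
(2, 19, 29, 19)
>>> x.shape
(29, 19, 7)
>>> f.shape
(19, 5)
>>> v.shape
(29, 2, 19, 7)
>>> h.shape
(7, 5, 2, 5)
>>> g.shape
(29, 19, 7)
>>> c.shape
(7, 5, 2, 19)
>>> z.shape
(7, 5, 2, 29)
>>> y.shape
(5, 29, 19)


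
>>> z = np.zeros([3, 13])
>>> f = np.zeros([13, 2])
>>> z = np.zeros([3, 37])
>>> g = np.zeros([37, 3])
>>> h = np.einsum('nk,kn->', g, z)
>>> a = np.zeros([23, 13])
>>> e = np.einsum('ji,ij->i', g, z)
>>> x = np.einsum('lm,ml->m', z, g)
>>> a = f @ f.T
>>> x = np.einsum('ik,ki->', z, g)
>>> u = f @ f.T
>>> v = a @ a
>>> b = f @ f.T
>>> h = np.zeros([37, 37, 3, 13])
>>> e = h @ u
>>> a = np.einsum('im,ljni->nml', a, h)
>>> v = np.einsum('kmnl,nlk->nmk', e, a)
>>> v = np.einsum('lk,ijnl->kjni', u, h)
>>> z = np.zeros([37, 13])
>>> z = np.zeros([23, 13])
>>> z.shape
(23, 13)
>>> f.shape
(13, 2)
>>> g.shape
(37, 3)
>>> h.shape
(37, 37, 3, 13)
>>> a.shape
(3, 13, 37)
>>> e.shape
(37, 37, 3, 13)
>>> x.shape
()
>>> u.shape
(13, 13)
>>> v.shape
(13, 37, 3, 37)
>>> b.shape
(13, 13)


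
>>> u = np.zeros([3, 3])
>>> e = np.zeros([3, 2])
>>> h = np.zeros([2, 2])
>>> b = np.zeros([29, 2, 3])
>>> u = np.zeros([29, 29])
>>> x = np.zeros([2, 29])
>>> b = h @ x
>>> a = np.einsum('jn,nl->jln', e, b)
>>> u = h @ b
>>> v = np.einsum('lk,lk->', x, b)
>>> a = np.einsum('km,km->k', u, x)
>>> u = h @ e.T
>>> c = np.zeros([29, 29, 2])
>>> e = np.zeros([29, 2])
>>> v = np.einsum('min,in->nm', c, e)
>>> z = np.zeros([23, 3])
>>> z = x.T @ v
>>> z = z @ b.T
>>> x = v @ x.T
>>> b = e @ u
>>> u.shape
(2, 3)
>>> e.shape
(29, 2)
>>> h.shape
(2, 2)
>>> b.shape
(29, 3)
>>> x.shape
(2, 2)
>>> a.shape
(2,)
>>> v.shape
(2, 29)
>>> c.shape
(29, 29, 2)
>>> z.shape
(29, 2)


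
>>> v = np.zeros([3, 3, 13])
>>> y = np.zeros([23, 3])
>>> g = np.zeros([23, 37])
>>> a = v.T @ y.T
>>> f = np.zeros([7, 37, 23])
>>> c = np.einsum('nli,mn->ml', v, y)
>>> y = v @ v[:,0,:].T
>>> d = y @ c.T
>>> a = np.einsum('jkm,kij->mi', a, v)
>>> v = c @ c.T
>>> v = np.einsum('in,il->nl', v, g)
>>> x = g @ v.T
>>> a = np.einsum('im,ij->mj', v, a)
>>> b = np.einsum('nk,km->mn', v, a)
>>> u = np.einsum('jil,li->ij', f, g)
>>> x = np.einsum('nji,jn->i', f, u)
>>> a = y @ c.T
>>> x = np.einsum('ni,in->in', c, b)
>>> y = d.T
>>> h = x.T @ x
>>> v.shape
(23, 37)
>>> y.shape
(23, 3, 3)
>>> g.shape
(23, 37)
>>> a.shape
(3, 3, 23)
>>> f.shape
(7, 37, 23)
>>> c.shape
(23, 3)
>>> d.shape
(3, 3, 23)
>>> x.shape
(3, 23)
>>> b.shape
(3, 23)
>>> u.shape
(37, 7)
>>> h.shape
(23, 23)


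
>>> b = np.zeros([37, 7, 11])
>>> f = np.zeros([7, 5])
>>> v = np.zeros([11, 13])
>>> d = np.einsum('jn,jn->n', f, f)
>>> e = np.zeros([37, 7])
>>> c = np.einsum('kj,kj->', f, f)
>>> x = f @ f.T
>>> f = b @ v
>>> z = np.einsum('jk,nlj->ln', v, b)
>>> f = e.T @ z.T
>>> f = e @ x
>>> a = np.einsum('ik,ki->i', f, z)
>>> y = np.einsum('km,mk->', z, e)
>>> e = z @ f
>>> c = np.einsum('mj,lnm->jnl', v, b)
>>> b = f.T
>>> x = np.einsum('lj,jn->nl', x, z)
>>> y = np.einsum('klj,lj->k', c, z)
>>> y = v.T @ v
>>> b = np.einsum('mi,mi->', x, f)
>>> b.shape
()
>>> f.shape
(37, 7)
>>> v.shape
(11, 13)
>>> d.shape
(5,)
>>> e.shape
(7, 7)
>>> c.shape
(13, 7, 37)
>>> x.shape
(37, 7)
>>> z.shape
(7, 37)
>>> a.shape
(37,)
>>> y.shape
(13, 13)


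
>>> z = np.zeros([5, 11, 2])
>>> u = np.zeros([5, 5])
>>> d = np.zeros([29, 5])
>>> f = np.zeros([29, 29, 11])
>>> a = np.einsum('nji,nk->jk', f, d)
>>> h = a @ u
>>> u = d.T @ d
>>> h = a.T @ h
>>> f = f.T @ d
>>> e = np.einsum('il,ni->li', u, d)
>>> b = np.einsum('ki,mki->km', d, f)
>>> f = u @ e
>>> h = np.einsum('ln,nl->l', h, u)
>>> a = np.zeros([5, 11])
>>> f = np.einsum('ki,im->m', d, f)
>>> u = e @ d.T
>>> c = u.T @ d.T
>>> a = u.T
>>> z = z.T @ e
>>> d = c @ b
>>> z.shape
(2, 11, 5)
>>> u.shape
(5, 29)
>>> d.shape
(29, 11)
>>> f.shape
(5,)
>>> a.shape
(29, 5)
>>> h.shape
(5,)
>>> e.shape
(5, 5)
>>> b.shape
(29, 11)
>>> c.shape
(29, 29)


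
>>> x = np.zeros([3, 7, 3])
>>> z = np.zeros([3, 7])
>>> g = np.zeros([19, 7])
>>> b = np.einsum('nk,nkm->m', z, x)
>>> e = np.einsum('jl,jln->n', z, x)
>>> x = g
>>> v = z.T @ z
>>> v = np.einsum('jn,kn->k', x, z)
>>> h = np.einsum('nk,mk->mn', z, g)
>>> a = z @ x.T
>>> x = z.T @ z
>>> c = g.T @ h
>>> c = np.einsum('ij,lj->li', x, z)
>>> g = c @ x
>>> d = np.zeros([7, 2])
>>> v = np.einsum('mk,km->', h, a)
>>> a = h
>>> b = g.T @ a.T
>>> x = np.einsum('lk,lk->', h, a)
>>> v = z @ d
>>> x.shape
()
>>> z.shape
(3, 7)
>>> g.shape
(3, 7)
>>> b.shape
(7, 19)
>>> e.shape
(3,)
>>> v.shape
(3, 2)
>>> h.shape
(19, 3)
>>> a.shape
(19, 3)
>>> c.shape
(3, 7)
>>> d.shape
(7, 2)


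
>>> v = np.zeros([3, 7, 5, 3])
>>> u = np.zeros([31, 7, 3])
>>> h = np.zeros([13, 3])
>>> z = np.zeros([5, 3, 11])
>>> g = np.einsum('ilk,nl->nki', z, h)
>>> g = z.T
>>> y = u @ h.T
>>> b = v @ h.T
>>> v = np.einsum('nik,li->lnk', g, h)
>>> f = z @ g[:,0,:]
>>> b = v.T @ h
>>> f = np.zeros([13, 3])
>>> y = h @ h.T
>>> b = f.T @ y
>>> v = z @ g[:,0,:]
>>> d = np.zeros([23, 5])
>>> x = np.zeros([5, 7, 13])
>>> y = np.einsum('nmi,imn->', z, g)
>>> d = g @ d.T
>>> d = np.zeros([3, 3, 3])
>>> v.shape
(5, 3, 5)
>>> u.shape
(31, 7, 3)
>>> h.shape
(13, 3)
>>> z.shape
(5, 3, 11)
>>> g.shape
(11, 3, 5)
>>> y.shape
()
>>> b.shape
(3, 13)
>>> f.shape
(13, 3)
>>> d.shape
(3, 3, 3)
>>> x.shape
(5, 7, 13)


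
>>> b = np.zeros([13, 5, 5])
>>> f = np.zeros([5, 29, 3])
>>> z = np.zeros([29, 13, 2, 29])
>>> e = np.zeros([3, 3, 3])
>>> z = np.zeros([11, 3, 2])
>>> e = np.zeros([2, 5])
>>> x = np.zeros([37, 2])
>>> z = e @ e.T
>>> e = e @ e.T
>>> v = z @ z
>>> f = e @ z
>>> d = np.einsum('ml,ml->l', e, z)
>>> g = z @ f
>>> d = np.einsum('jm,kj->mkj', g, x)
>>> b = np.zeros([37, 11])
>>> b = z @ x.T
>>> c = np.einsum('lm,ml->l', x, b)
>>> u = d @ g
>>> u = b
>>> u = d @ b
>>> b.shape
(2, 37)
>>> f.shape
(2, 2)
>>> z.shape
(2, 2)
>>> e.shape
(2, 2)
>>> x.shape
(37, 2)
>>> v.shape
(2, 2)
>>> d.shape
(2, 37, 2)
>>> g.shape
(2, 2)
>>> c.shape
(37,)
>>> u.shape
(2, 37, 37)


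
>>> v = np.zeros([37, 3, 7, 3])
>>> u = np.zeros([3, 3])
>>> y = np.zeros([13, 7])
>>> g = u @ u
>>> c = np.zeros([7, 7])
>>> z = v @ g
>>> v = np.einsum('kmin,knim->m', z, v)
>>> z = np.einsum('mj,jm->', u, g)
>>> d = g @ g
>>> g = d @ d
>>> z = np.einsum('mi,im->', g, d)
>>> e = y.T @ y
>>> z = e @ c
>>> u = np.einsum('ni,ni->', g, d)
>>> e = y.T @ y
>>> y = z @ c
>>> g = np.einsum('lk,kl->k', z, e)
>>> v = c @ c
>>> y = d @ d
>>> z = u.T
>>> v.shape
(7, 7)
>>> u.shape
()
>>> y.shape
(3, 3)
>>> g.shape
(7,)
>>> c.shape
(7, 7)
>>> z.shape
()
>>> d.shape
(3, 3)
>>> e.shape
(7, 7)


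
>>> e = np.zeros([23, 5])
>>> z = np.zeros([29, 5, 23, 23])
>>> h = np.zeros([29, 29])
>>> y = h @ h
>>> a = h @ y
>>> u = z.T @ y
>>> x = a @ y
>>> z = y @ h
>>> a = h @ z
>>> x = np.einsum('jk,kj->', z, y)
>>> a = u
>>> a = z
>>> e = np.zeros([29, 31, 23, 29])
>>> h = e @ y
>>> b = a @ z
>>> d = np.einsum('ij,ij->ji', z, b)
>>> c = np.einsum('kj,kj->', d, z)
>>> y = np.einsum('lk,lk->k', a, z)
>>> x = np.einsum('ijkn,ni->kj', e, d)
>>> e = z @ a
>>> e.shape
(29, 29)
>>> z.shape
(29, 29)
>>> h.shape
(29, 31, 23, 29)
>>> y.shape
(29,)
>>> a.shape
(29, 29)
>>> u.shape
(23, 23, 5, 29)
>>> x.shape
(23, 31)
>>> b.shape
(29, 29)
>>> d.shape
(29, 29)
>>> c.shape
()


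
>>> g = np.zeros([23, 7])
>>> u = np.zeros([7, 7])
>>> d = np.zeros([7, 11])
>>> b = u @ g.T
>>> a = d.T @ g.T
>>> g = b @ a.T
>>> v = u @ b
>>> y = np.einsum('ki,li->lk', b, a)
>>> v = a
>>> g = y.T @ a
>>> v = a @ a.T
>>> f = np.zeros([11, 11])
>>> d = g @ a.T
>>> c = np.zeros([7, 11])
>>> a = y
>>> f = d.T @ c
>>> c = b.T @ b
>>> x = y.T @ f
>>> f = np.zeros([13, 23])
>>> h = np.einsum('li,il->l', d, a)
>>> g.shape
(7, 23)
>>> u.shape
(7, 7)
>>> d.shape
(7, 11)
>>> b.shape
(7, 23)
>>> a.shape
(11, 7)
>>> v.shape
(11, 11)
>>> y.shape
(11, 7)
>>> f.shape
(13, 23)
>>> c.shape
(23, 23)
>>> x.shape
(7, 11)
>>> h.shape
(7,)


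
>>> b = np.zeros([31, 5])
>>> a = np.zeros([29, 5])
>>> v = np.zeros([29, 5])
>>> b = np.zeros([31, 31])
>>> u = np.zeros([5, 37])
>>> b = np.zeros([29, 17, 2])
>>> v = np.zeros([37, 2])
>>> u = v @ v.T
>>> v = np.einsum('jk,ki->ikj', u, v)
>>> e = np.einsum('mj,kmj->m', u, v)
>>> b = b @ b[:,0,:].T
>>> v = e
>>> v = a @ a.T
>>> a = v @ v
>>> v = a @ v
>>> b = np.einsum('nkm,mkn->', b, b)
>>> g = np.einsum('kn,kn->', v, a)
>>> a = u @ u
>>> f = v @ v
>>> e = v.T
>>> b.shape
()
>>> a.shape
(37, 37)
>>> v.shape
(29, 29)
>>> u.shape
(37, 37)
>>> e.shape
(29, 29)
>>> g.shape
()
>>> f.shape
(29, 29)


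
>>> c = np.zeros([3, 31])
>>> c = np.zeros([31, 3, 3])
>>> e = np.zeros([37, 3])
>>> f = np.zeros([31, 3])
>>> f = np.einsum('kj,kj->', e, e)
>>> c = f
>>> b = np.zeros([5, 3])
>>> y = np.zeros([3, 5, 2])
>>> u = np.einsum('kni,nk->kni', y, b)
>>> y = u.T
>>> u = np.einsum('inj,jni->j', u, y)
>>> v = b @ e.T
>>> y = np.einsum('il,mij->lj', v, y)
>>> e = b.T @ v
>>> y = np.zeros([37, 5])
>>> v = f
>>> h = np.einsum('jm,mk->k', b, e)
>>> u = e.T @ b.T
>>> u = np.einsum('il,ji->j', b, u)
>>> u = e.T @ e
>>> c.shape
()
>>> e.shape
(3, 37)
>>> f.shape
()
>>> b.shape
(5, 3)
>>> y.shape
(37, 5)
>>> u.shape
(37, 37)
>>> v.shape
()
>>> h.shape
(37,)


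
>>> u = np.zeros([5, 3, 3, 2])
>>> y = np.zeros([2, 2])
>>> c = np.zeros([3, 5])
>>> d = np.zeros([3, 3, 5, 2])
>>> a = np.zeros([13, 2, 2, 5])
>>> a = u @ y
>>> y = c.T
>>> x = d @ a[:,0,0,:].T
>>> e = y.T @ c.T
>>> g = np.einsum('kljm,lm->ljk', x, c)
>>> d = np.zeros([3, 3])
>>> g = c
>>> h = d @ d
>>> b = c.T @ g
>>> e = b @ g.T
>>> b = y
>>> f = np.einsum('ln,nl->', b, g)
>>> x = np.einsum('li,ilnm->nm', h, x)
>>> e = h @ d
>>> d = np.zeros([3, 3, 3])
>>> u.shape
(5, 3, 3, 2)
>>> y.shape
(5, 3)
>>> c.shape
(3, 5)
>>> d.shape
(3, 3, 3)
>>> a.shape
(5, 3, 3, 2)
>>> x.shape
(5, 5)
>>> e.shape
(3, 3)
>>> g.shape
(3, 5)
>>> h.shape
(3, 3)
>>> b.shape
(5, 3)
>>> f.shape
()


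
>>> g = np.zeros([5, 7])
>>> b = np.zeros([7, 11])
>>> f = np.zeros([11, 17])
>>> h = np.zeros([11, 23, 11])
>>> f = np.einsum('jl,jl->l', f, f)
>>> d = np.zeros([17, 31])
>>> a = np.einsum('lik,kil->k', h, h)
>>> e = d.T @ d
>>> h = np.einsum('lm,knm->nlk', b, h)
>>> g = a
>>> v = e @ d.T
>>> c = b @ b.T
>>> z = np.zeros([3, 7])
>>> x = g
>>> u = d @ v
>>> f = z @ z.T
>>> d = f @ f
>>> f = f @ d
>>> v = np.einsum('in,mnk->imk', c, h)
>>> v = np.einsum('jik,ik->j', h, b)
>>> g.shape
(11,)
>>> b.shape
(7, 11)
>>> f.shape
(3, 3)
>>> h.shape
(23, 7, 11)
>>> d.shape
(3, 3)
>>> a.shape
(11,)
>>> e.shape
(31, 31)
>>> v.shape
(23,)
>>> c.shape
(7, 7)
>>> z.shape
(3, 7)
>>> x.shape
(11,)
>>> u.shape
(17, 17)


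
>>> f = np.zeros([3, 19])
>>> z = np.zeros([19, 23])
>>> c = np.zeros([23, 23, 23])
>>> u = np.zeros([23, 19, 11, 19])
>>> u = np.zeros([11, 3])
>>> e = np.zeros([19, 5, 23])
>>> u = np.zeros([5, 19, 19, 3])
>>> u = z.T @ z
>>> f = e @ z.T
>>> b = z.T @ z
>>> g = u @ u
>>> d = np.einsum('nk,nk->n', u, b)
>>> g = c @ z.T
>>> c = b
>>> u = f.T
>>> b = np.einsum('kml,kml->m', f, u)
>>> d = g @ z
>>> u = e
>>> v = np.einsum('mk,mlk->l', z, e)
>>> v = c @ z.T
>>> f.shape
(19, 5, 19)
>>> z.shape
(19, 23)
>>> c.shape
(23, 23)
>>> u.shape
(19, 5, 23)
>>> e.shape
(19, 5, 23)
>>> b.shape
(5,)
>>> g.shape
(23, 23, 19)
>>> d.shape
(23, 23, 23)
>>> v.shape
(23, 19)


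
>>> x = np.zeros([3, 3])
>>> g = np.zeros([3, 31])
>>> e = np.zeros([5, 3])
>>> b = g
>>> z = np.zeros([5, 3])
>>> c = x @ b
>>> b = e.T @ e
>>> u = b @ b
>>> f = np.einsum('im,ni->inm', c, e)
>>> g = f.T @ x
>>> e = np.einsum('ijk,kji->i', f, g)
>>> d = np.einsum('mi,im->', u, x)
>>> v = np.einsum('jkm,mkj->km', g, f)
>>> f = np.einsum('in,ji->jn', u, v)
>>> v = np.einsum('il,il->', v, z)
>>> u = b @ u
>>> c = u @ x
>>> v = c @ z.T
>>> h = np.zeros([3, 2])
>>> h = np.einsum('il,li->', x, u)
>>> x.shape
(3, 3)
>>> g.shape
(31, 5, 3)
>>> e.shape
(3,)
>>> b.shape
(3, 3)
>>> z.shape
(5, 3)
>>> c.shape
(3, 3)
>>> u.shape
(3, 3)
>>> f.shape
(5, 3)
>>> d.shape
()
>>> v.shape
(3, 5)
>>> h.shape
()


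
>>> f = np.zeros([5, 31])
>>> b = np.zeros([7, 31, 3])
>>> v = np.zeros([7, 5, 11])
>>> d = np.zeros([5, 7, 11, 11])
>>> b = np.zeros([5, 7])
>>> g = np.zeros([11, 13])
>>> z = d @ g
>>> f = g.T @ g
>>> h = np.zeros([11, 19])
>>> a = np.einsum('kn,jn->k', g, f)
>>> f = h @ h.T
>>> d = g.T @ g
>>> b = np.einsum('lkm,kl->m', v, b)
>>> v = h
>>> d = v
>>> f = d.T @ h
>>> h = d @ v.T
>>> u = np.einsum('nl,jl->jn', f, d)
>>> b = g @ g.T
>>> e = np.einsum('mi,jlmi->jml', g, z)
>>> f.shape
(19, 19)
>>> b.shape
(11, 11)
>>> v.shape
(11, 19)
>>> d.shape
(11, 19)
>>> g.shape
(11, 13)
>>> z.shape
(5, 7, 11, 13)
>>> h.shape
(11, 11)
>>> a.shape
(11,)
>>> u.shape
(11, 19)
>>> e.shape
(5, 11, 7)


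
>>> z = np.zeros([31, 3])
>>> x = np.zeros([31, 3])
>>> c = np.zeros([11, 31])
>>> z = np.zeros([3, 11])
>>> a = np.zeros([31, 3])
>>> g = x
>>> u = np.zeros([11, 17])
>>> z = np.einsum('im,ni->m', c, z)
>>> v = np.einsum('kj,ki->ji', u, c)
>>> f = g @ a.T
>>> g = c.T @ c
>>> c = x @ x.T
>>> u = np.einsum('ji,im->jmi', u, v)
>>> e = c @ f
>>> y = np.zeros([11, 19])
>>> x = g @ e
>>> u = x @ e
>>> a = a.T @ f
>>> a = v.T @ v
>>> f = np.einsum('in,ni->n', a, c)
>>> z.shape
(31,)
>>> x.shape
(31, 31)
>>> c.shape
(31, 31)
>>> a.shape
(31, 31)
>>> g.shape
(31, 31)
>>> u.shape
(31, 31)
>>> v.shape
(17, 31)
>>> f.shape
(31,)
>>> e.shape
(31, 31)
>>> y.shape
(11, 19)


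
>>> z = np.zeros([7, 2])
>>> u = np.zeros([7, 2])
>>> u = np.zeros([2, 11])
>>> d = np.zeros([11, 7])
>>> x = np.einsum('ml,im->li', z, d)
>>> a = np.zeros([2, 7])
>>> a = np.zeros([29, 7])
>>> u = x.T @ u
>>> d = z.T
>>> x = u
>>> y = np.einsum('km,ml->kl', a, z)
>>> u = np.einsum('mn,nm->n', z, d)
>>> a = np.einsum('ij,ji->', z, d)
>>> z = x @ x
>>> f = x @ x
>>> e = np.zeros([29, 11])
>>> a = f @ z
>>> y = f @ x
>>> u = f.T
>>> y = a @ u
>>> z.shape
(11, 11)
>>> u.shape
(11, 11)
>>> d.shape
(2, 7)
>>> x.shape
(11, 11)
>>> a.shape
(11, 11)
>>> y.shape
(11, 11)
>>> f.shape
(11, 11)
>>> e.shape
(29, 11)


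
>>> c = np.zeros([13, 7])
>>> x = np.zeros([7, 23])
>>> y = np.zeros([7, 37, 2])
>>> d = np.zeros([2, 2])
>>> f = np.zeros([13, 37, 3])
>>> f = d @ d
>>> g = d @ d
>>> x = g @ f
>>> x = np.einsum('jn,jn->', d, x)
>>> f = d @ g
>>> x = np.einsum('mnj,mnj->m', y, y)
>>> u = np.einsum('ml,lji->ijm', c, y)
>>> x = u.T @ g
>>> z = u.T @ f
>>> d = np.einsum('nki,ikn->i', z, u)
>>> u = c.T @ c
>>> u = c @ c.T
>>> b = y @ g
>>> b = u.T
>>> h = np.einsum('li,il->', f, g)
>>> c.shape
(13, 7)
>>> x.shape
(13, 37, 2)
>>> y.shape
(7, 37, 2)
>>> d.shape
(2,)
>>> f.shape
(2, 2)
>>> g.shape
(2, 2)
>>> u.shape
(13, 13)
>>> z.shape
(13, 37, 2)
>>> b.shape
(13, 13)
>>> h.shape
()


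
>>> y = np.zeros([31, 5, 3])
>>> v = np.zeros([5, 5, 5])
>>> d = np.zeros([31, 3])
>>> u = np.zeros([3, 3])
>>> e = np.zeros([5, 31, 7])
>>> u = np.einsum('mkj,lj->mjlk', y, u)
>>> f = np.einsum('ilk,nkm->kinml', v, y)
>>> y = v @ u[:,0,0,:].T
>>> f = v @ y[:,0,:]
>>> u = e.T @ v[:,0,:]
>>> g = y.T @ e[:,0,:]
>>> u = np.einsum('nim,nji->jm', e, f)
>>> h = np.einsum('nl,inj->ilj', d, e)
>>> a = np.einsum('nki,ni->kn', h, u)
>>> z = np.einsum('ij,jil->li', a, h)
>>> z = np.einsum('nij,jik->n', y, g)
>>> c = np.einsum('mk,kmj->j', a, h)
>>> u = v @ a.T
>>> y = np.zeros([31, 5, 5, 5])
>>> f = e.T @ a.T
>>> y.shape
(31, 5, 5, 5)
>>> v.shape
(5, 5, 5)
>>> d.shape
(31, 3)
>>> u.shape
(5, 5, 3)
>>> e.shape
(5, 31, 7)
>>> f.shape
(7, 31, 3)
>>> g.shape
(31, 5, 7)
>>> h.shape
(5, 3, 7)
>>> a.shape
(3, 5)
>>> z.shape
(5,)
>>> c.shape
(7,)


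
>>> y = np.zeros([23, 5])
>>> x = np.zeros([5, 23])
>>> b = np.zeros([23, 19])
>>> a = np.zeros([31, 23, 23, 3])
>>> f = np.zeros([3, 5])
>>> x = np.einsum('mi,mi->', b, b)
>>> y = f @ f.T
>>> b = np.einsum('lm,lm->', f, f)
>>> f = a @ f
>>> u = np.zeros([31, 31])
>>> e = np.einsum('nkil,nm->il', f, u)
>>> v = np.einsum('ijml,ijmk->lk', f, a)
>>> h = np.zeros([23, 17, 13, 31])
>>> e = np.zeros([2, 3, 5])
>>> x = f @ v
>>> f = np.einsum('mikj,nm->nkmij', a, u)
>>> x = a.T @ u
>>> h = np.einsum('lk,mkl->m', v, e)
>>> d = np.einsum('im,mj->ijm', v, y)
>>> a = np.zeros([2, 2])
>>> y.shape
(3, 3)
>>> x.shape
(3, 23, 23, 31)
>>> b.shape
()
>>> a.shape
(2, 2)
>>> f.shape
(31, 23, 31, 23, 3)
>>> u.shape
(31, 31)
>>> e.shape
(2, 3, 5)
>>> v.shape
(5, 3)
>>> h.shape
(2,)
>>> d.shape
(5, 3, 3)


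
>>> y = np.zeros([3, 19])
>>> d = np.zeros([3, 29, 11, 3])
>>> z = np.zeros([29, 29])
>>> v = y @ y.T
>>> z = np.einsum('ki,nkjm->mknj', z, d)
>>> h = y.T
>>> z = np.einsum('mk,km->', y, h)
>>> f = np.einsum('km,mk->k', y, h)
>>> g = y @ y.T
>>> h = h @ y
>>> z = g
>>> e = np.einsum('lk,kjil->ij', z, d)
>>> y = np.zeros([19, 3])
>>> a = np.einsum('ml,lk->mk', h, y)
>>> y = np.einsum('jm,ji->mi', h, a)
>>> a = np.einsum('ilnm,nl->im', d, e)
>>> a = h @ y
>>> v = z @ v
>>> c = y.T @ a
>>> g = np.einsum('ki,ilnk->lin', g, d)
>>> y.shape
(19, 3)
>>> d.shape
(3, 29, 11, 3)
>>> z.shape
(3, 3)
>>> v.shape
(3, 3)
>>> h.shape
(19, 19)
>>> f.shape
(3,)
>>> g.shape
(29, 3, 11)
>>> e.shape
(11, 29)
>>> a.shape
(19, 3)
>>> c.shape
(3, 3)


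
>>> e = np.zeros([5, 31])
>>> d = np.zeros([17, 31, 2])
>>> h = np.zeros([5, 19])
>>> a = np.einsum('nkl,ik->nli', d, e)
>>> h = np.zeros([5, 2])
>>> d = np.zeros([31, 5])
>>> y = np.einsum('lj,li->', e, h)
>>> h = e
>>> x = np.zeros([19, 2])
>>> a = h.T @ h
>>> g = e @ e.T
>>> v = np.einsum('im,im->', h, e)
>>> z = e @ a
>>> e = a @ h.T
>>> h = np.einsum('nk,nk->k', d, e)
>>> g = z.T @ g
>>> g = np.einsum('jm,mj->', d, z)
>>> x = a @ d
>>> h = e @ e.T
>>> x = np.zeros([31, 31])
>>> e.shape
(31, 5)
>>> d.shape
(31, 5)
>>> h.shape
(31, 31)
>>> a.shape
(31, 31)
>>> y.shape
()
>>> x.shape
(31, 31)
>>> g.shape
()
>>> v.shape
()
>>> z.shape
(5, 31)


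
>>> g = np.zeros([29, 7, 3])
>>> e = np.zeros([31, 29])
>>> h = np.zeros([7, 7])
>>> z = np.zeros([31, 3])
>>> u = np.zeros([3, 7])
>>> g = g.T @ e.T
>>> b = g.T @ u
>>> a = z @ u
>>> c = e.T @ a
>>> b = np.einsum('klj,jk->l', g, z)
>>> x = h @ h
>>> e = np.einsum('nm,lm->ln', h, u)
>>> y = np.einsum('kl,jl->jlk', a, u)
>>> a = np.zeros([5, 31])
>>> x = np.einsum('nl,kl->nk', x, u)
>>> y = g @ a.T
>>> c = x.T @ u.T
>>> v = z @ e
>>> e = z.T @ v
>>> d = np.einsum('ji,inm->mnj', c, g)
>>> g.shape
(3, 7, 31)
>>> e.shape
(3, 7)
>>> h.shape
(7, 7)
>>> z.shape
(31, 3)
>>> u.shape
(3, 7)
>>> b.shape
(7,)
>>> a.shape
(5, 31)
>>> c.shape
(3, 3)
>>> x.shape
(7, 3)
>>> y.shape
(3, 7, 5)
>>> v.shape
(31, 7)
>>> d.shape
(31, 7, 3)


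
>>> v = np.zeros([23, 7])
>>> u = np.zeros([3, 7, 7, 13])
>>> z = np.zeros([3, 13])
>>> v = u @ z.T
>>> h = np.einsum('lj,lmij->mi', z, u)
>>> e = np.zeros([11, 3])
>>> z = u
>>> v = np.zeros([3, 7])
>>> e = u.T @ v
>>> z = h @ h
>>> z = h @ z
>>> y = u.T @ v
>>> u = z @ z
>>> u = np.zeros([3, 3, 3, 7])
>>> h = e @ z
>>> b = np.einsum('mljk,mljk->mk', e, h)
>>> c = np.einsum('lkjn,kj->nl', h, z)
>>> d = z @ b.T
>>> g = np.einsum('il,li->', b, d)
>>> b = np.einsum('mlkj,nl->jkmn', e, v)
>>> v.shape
(3, 7)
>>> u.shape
(3, 3, 3, 7)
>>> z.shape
(7, 7)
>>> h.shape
(13, 7, 7, 7)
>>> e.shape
(13, 7, 7, 7)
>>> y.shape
(13, 7, 7, 7)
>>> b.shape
(7, 7, 13, 3)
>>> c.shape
(7, 13)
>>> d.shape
(7, 13)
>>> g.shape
()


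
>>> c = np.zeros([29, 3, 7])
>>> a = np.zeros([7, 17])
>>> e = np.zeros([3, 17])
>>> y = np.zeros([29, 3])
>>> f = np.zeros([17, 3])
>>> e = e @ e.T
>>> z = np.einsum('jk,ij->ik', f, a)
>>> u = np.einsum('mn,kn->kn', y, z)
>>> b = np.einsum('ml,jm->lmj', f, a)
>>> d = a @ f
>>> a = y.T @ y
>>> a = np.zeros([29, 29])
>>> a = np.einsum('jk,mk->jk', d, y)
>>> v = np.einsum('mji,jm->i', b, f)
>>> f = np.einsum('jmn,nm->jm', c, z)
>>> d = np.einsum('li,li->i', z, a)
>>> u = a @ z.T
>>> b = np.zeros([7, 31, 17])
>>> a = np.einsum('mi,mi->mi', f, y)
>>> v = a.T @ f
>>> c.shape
(29, 3, 7)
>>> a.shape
(29, 3)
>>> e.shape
(3, 3)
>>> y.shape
(29, 3)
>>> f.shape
(29, 3)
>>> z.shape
(7, 3)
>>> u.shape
(7, 7)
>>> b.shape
(7, 31, 17)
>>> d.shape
(3,)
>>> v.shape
(3, 3)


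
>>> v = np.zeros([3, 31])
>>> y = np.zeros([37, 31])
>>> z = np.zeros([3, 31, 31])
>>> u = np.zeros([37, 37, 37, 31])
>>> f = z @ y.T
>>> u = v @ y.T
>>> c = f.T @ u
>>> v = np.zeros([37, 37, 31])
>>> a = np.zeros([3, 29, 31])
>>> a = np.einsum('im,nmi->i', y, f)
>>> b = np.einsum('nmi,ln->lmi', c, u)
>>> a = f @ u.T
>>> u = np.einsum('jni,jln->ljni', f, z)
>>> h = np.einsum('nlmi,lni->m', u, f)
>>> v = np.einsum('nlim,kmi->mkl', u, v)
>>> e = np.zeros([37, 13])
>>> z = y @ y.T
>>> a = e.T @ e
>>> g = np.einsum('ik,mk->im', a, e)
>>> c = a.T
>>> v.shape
(37, 37, 3)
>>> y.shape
(37, 31)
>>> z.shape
(37, 37)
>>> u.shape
(31, 3, 31, 37)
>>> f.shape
(3, 31, 37)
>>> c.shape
(13, 13)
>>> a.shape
(13, 13)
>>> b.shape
(3, 31, 37)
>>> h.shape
(31,)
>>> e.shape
(37, 13)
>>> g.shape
(13, 37)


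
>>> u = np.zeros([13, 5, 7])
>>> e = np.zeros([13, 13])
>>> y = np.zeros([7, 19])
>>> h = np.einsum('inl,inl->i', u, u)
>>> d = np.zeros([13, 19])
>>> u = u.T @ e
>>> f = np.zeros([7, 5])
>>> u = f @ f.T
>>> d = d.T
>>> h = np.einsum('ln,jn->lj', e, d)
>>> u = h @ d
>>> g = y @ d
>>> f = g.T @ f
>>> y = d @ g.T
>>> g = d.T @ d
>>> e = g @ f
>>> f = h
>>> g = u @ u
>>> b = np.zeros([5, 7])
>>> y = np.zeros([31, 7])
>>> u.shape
(13, 13)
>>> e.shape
(13, 5)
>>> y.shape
(31, 7)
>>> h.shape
(13, 19)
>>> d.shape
(19, 13)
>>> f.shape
(13, 19)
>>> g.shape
(13, 13)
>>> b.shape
(5, 7)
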